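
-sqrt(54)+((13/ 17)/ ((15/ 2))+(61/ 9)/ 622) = 53701/ 475830 - 3*sqrt(6) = -7.24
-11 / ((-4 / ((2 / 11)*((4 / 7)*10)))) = 20 / 7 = 2.86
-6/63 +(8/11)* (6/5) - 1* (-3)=4363/1155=3.78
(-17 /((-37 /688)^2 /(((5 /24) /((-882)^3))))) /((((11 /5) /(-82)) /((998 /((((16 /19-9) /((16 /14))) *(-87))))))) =-7819947003520 /73149631538064543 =-0.00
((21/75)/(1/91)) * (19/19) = 25.48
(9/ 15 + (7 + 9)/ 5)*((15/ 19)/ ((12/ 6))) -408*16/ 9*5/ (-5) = 4361/ 6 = 726.83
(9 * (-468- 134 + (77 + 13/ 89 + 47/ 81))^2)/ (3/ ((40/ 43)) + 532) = 571381484044840/ 123624322281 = 4621.92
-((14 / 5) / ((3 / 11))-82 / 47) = -6008 / 705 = -8.52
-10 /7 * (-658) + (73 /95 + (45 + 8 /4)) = 93838 /95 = 987.77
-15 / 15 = -1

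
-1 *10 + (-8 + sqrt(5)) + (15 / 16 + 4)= -209 / 16 + sqrt(5)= -10.83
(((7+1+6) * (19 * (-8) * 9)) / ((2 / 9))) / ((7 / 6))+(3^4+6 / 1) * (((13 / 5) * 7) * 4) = -337692 / 5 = -67538.40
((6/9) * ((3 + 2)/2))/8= 5/24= 0.21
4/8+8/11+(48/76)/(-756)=32297/26334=1.23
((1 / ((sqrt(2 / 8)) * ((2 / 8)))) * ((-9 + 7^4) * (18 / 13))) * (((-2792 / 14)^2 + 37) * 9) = 465154793856 / 49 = 9492954976.65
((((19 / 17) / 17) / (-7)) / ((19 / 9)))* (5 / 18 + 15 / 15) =-23 / 4046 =-0.01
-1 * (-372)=372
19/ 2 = 9.50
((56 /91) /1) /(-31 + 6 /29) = -232 /11609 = -0.02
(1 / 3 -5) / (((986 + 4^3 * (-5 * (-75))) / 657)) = -1533 / 12493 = -0.12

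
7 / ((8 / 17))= 119 / 8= 14.88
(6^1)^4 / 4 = 324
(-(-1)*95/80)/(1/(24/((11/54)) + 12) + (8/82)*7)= 278103/161740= 1.72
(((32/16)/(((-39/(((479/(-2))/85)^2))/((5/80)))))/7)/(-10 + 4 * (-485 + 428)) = 0.00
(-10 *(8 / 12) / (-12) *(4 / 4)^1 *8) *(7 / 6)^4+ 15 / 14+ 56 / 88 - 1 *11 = -59407 / 56133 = -1.06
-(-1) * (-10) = -10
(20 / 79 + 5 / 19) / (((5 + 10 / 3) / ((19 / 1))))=93 / 79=1.18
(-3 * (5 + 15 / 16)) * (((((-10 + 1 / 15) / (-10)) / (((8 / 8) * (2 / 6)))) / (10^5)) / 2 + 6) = -3420008493 / 32000000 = -106.88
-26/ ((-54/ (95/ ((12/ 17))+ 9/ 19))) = 400309/ 6156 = 65.03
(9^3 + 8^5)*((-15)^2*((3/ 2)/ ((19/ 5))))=5950125/ 2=2975062.50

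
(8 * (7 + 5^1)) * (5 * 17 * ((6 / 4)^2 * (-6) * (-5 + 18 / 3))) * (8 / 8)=-110160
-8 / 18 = -4 / 9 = -0.44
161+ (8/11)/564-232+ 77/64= -6928189/99264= -69.80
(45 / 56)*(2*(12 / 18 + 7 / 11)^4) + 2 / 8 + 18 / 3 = 10038395 / 922383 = 10.88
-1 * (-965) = 965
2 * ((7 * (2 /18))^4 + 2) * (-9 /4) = -15523 /1458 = -10.65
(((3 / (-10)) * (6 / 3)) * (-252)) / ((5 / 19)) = 14364 / 25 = 574.56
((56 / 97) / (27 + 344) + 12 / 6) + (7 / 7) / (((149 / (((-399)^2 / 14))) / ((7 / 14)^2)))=129187443 / 6128072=21.08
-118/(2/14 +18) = -826/127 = -6.50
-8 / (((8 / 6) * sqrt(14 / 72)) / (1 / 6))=-6 * sqrt(7) / 7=-2.27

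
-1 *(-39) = 39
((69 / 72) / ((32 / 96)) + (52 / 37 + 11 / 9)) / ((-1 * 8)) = -14659 / 21312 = -0.69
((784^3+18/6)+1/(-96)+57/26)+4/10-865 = 3006990134191/6240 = 481889444.58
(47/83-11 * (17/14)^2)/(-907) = 254645/14755076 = 0.02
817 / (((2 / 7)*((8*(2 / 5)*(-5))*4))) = -44.68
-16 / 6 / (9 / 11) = -3.26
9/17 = 0.53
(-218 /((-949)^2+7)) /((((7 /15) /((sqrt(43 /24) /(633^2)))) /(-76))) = 10355 * sqrt(258) /1263023016192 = 0.00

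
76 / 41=1.85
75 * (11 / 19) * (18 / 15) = 990 / 19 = 52.11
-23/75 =-0.31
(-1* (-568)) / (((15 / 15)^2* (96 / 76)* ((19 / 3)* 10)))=7.10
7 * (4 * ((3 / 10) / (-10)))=-21 / 25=-0.84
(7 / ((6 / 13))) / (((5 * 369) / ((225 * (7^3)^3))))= 18360891185 / 246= 74637769.04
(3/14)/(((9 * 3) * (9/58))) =29/567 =0.05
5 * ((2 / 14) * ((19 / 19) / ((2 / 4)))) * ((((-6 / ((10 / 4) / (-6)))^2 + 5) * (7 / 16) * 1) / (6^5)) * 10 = 5309 / 31104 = 0.17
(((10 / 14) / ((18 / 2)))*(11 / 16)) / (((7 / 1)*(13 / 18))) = 55 / 5096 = 0.01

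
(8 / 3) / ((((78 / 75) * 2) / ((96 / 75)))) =64 / 39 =1.64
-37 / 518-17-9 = -365 / 14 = -26.07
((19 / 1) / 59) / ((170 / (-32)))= -0.06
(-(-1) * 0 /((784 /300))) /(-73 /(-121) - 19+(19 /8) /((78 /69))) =0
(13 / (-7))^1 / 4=-13 / 28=-0.46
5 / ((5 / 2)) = 2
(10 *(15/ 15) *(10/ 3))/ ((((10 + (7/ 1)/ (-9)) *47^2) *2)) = 0.00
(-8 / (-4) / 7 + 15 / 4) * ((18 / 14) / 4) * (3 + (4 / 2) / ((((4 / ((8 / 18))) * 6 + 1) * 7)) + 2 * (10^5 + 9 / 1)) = 78317224479 / 301840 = 259466.02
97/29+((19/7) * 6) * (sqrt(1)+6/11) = 63671/2233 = 28.51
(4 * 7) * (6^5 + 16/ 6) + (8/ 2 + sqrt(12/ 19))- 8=2 * sqrt(57)/ 19 + 653396/ 3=217799.46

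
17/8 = 2.12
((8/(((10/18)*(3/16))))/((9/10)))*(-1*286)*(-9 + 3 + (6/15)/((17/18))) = 11568128/85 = 136095.62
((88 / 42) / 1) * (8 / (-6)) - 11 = -869 / 63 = -13.79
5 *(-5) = -25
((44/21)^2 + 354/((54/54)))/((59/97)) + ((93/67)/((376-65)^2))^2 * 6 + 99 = 688.22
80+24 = 104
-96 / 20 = -24 / 5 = -4.80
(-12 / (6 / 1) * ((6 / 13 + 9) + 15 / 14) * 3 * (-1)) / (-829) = -0.08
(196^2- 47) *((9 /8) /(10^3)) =345321 /8000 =43.17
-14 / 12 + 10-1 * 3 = 35 / 6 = 5.83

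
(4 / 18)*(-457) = -914 / 9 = -101.56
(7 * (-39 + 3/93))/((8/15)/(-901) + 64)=-14285355/3351689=-4.26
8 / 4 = 2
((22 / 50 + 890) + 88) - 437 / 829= 20267244 / 20725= 977.91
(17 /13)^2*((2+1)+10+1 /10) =37859 /1690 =22.40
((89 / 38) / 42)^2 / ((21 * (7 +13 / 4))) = 7921 / 548288244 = 0.00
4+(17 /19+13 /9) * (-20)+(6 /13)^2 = -42.57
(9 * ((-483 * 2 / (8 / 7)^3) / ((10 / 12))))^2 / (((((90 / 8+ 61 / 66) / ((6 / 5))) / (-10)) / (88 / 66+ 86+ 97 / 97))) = -34994503760843781 / 8227840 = -4253182337.14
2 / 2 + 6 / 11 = 17 / 11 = 1.55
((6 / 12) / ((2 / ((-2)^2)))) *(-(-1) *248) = 248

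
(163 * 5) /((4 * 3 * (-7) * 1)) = -815 /84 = -9.70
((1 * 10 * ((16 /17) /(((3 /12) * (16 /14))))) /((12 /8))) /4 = 280 /51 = 5.49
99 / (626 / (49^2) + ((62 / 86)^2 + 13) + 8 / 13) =1904523621 / 276941776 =6.88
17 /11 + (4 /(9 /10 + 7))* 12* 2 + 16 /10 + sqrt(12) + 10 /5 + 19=39.76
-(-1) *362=362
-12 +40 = 28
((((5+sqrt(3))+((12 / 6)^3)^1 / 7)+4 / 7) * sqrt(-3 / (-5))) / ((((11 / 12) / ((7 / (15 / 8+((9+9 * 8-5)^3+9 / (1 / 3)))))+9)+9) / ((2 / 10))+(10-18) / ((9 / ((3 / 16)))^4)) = 13934592 * sqrt(5) / 6677773919965+31186944 * sqrt(15) / 6677773919965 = 0.00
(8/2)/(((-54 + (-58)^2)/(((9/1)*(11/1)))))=198/1655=0.12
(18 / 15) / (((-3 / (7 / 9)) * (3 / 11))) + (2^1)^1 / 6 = -109 / 135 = -0.81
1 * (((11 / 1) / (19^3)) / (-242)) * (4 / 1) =-2 / 75449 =-0.00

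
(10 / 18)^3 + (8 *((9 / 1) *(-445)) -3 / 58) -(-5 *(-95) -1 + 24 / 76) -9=-26127769729 / 803358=-32523.20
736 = 736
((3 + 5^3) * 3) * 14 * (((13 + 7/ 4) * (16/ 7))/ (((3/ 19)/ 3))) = 3443712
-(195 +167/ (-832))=-162073/ 832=-194.80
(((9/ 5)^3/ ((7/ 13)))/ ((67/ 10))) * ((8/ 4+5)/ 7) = 18954/ 11725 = 1.62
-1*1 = -1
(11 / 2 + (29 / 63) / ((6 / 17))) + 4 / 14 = 1340 / 189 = 7.09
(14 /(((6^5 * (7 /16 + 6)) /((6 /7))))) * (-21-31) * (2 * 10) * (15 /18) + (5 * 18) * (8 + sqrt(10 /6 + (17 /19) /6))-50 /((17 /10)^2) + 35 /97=45 * sqrt(2622) /19 + 493147660775 /701637957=824.13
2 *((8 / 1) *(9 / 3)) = 48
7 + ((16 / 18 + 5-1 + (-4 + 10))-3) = 134 / 9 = 14.89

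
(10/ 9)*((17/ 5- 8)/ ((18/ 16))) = -4.54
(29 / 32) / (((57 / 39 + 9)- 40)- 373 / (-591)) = -222807 / 7107040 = -0.03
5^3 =125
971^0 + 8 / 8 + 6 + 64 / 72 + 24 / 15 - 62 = -2318 / 45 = -51.51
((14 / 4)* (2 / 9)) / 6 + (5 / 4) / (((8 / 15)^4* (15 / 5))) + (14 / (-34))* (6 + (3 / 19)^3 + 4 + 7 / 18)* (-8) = 2038222914271 / 51581435904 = 39.51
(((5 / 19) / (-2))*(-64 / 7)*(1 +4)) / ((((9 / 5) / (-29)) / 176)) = -17055.97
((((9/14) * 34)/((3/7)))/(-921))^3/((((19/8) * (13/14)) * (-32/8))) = 137564/7146807421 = 0.00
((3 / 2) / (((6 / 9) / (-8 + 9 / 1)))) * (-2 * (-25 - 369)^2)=-698562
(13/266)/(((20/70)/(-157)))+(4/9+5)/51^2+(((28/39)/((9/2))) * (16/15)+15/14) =-25.61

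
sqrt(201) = 14.18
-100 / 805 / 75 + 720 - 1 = 1736381 / 2415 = 719.00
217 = 217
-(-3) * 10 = 30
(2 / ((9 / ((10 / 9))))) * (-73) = -1460 / 81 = -18.02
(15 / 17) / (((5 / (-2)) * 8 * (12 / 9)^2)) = -27 / 1088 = -0.02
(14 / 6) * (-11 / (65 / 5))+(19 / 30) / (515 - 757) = -186587 / 94380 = -1.98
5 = 5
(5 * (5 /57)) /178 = 25 /10146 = 0.00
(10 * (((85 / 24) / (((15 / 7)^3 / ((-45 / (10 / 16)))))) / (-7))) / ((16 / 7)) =5831 / 360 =16.20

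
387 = 387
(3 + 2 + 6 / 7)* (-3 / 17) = -123 / 119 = -1.03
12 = 12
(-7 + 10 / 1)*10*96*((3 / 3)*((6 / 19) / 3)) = 5760 / 19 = 303.16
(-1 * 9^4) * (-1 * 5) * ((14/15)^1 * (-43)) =-1316574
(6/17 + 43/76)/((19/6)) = 3561/12274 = 0.29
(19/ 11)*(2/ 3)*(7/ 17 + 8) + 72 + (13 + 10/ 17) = 4859/ 51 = 95.27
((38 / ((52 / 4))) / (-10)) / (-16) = 19 / 1040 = 0.02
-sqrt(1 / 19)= -sqrt(19) / 19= -0.23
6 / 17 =0.35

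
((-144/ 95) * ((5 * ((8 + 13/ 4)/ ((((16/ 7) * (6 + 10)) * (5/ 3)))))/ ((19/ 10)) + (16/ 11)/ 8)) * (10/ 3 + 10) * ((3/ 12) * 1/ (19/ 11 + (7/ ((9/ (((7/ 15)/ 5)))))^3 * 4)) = -65905142484375/ 33781324037456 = -1.95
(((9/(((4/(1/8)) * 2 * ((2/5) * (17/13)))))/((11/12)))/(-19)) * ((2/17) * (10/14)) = -8775/6764912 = -0.00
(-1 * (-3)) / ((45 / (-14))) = -14 / 15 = -0.93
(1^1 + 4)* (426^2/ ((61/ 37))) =33573060/ 61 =550378.03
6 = 6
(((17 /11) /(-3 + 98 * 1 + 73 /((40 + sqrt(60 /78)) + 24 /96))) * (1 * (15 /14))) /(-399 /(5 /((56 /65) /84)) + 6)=4033250 * sqrt(130) /34113115758183 + 900806801375 /272904926065464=0.00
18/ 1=18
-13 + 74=61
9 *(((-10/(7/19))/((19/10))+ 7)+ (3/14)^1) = -891/14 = -63.64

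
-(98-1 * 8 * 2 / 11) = -1062 / 11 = -96.55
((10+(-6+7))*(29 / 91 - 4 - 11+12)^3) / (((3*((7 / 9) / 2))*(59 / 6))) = -18.48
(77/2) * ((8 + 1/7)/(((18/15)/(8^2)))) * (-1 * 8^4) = -68485120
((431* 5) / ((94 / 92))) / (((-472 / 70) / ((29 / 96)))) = -50308475 / 532416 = -94.49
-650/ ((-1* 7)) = 650/ 7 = 92.86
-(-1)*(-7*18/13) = -126/13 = -9.69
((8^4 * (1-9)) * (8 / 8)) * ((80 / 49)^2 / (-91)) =209715200 / 218491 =959.83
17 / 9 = 1.89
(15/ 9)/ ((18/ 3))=0.28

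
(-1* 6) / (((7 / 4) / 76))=-1824 / 7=-260.57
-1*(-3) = 3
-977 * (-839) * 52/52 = 819703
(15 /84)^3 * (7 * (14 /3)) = 125 /672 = 0.19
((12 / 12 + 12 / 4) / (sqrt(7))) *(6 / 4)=6 *sqrt(7) / 7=2.27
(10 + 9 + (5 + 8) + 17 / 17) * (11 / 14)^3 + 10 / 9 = 422747 / 24696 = 17.12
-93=-93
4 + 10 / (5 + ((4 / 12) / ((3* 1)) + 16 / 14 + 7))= 4.75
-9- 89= -98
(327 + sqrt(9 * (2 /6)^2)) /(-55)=-328 /55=-5.96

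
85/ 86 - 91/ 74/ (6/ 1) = 14957/ 19092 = 0.78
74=74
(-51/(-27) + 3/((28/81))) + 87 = 24587/252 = 97.57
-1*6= -6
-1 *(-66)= 66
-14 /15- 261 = -3929 /15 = -261.93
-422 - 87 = -509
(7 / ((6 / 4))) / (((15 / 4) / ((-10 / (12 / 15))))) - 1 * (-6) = -86 / 9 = -9.56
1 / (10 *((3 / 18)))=3 / 5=0.60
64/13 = 4.92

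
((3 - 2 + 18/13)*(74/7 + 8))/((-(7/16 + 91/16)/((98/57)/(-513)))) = 4960/204687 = 0.02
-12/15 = -4/5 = -0.80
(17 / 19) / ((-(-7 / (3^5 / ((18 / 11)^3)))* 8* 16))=22627 / 408576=0.06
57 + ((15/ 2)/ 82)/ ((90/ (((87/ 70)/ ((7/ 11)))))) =9161359/ 160720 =57.00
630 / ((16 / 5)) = 1575 / 8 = 196.88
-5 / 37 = -0.14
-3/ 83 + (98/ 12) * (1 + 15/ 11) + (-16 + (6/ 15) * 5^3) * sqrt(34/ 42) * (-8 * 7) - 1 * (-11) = 82901/ 2739 - 272 * sqrt(357)/ 3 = -1682.83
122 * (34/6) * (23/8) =23851/12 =1987.58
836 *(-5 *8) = -33440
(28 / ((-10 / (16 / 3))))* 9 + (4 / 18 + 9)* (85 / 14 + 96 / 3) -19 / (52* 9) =3548933 / 16380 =216.66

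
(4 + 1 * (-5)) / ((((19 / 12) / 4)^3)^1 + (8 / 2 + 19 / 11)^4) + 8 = 13936395906776 / 1742251885531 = 8.00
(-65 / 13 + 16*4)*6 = 354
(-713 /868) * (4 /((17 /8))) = -184 /119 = -1.55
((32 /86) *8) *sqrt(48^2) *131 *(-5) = -4024320 /43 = -93588.84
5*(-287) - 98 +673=-860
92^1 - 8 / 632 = 7267 / 79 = 91.99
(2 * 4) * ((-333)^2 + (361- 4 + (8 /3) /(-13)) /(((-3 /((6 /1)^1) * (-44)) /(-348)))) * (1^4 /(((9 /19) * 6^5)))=25995553 /113724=228.58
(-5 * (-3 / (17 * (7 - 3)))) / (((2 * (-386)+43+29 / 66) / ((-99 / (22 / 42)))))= 0.06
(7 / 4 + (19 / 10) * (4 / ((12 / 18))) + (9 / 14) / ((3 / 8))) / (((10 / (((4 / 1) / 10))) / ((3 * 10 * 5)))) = 6243 / 70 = 89.19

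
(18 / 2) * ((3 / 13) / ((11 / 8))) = 216 / 143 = 1.51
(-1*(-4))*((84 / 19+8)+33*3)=8468 / 19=445.68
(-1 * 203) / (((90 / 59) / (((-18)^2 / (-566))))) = 107793 / 1415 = 76.18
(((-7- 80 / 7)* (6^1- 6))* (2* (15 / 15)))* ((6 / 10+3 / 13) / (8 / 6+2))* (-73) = 0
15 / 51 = 5 / 17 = 0.29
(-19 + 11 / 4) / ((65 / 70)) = -35 / 2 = -17.50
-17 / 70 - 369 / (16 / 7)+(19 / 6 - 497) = -1101263 / 1680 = -655.51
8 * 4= 32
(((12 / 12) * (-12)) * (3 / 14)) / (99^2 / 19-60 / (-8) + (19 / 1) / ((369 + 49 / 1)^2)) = -165528 / 33688585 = -0.00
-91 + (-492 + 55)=-528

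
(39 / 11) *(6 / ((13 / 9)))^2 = 8748 / 143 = 61.17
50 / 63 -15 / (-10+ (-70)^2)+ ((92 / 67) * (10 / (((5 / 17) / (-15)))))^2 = 45214200571093 / 92195082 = 490418.79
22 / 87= 0.25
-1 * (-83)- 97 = -14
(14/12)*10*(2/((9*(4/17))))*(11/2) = 6545/108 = 60.60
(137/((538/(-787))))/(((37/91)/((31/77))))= -43451057/218966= -198.44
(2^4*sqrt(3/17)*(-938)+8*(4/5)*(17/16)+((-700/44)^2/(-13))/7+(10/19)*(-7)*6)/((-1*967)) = 2702767/144503645+15008*sqrt(51)/16439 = 6.54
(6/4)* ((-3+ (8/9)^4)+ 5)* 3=8609/729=11.81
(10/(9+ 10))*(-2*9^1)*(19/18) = -10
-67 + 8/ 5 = -327/ 5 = -65.40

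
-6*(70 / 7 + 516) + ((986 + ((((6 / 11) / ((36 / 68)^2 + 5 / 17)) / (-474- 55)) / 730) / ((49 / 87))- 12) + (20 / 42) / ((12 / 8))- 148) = -362230190900761 / 155484785610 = -2329.68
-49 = -49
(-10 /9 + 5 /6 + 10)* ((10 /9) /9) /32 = 875 /23328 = 0.04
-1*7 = -7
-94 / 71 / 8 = -47 / 284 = -0.17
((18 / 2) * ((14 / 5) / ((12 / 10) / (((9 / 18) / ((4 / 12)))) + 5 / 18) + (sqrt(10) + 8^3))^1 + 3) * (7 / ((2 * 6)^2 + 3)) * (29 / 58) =3 * sqrt(10) / 14 + 149845 / 1358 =111.02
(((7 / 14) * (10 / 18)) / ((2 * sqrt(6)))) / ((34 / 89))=445 * sqrt(6) / 7344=0.15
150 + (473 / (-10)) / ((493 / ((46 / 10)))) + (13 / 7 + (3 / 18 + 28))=46480433 / 258825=179.58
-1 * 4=-4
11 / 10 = 1.10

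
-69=-69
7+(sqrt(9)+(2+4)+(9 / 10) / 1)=169 / 10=16.90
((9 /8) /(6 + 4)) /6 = 3 /160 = 0.02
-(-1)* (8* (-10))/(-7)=80/7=11.43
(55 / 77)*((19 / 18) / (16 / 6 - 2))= 95 / 84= 1.13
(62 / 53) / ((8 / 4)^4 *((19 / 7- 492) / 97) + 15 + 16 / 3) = -126294 / 6517993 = -0.02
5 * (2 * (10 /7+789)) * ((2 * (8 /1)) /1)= 885280 /7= 126468.57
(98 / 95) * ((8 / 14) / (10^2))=14 / 2375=0.01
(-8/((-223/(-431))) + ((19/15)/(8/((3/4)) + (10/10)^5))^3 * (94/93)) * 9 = -5155244539926/37049359375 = -139.15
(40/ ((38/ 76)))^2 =6400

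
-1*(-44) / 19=44 / 19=2.32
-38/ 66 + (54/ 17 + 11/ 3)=1172/ 187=6.27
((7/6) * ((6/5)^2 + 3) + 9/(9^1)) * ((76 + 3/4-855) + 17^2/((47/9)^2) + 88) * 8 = -1855672617/55225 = -33602.04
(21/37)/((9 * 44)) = 7/4884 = 0.00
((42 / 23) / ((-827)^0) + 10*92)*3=63606 / 23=2765.48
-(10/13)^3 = -1000/2197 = -0.46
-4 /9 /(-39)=4 /351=0.01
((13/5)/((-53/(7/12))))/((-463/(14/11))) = 637/8097870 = 0.00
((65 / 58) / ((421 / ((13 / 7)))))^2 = 714025 / 29215697476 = 0.00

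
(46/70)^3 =12167/42875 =0.28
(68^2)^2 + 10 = 21381386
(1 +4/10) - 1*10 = -43/5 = -8.60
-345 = -345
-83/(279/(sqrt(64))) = -664/279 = -2.38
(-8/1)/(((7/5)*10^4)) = -1/1750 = -0.00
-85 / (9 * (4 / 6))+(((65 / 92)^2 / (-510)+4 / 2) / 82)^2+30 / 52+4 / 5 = -4166144904273044503 / 325756218064343040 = -12.79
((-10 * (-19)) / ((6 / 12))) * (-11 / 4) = -1045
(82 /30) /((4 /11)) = 451 /60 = 7.52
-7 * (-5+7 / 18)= 581 / 18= 32.28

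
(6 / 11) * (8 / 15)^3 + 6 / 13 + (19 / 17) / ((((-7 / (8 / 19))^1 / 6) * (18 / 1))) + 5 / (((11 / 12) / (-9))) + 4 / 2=-891523372 / 19144125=-46.57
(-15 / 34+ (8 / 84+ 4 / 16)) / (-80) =137 / 114240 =0.00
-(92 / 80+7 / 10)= -37 / 20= -1.85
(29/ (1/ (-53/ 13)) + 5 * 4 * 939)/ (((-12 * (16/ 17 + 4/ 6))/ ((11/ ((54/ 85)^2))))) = -26361.55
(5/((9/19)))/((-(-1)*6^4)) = 95/11664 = 0.01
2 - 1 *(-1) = 3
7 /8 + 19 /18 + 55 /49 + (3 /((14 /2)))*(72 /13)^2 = 9658507 /596232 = 16.20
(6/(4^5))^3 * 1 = 27/134217728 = 0.00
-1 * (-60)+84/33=688/11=62.55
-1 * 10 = -10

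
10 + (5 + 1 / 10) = 151 / 10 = 15.10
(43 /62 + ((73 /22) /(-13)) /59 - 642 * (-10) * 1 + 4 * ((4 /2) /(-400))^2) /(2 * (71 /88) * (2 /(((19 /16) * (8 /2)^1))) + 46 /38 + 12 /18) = 957207857188179 /381145310000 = 2511.40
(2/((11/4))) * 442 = 3536/11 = 321.45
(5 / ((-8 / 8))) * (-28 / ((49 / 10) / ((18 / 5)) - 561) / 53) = -5040 / 1067791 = -0.00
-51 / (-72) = 17 / 24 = 0.71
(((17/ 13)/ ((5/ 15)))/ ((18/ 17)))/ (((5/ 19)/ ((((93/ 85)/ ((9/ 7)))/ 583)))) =70091/ 3410550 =0.02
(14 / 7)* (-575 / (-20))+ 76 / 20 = 613 / 10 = 61.30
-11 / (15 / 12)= -44 / 5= -8.80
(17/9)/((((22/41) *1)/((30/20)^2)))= 697/88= 7.92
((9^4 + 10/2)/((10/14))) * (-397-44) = -20269242/5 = -4053848.40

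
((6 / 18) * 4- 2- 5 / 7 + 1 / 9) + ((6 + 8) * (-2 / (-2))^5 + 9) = 1369 / 63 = 21.73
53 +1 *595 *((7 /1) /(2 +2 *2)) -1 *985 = -1427 /6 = -237.83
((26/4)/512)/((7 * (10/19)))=247/71680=0.00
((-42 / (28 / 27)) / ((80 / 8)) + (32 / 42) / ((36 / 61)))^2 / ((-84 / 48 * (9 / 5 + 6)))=-108764041 / 195036660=-0.56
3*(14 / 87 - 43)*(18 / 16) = -33543 / 232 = -144.58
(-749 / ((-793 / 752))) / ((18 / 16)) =4505984 / 7137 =631.36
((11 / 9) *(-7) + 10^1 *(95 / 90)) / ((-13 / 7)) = -14 / 13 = -1.08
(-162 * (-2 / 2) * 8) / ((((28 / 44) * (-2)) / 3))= -21384 / 7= -3054.86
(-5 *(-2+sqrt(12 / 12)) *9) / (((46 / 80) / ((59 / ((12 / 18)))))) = 6926.09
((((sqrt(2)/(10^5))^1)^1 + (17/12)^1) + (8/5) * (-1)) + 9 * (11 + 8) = sqrt(2)/100000 + 10249/60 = 170.82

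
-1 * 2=-2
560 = 560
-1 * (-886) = 886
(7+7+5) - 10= 9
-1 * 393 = -393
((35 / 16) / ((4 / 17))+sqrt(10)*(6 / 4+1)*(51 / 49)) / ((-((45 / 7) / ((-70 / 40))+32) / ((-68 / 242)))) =4335*sqrt(10) / 167948+495635 / 5374336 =0.17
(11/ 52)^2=121/ 2704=0.04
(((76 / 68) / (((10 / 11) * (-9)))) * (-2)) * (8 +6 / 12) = 209 / 90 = 2.32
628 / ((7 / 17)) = 10676 / 7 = 1525.14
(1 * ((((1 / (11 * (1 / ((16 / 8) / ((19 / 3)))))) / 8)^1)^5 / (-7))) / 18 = -27 / 5716884562622464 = -0.00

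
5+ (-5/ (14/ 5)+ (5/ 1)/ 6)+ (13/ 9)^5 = 4272106/ 413343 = 10.34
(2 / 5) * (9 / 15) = 6 / 25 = 0.24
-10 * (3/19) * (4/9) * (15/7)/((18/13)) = -1300/1197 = -1.09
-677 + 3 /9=-2030 /3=-676.67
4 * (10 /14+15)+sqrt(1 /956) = sqrt(239) /478+440 /7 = 62.89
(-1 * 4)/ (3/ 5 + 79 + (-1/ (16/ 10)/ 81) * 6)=-2160/ 42959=-0.05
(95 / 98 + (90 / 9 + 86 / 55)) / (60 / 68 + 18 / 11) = 4.98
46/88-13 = -549/44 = -12.48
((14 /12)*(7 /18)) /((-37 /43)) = -2107 /3996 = -0.53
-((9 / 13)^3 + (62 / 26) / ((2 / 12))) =-32163 / 2197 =-14.64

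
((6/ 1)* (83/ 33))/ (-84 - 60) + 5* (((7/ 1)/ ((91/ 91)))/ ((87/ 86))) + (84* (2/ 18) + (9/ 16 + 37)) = 3738673/ 45936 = 81.39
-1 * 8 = -8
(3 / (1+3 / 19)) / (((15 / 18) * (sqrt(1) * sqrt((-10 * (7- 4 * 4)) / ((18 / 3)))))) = 57 * sqrt(15) / 275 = 0.80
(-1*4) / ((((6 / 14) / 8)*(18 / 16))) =-1792 / 27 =-66.37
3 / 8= 0.38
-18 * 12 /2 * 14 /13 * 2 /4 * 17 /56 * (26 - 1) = -11475 /26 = -441.35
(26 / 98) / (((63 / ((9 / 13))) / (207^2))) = 42849 / 343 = 124.92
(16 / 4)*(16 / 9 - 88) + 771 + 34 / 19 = 73171 / 171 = 427.90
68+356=424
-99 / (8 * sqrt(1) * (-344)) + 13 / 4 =9043 / 2752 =3.29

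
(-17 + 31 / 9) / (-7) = 122 / 63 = 1.94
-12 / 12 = -1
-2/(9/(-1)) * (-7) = -14/9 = -1.56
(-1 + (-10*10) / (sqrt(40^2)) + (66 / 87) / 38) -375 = -378.48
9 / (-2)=-9 / 2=-4.50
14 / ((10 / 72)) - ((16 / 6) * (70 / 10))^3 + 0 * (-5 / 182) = -864472 / 135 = -6403.50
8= 8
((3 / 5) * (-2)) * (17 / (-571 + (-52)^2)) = -0.01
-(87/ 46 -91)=89.11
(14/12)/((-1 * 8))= -7/48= -0.15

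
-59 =-59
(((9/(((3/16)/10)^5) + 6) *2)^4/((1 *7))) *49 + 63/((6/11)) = 27079938526716556137930432721502243596271010935/1062882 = 25477840933157731655941520000000000000000.00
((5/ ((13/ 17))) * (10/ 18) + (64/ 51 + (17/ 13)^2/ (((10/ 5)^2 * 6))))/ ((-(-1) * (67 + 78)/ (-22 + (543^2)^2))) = 89172185777874217/ 29994120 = 2972988898.42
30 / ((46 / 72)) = 1080 / 23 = 46.96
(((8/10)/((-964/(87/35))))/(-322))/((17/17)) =87/13580350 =0.00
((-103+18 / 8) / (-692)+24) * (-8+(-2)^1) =-334175 / 1384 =-241.46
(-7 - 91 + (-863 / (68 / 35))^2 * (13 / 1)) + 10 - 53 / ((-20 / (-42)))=59297623809 / 23120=2564776.12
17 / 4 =4.25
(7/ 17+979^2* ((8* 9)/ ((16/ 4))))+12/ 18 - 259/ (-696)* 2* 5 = 34020831201/ 1972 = 17251942.80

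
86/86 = 1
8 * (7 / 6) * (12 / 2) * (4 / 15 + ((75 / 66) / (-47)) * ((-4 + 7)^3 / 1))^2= 502153694 / 60140025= 8.35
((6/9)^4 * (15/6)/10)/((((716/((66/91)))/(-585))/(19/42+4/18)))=-4675/236817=-0.02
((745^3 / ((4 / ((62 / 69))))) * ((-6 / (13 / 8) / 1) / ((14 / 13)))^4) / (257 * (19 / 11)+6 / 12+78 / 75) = 28814172.75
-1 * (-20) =20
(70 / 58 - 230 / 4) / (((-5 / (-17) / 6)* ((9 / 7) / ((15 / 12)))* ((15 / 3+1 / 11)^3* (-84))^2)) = -98330493305 / 10818522137493504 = -0.00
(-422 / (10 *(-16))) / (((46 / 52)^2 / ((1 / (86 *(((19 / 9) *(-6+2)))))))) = -320931 / 69150880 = -0.00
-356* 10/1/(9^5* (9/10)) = -35600/531441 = -0.07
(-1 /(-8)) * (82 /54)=41 /216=0.19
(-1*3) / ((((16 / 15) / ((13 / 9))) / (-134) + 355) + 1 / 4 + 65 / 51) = -0.01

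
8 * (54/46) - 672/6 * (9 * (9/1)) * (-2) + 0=18153.39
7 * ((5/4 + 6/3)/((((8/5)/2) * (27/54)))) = 455/8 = 56.88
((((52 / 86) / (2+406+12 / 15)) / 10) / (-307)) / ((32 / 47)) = -0.00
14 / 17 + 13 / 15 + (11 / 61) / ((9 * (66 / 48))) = 79553 / 46665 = 1.70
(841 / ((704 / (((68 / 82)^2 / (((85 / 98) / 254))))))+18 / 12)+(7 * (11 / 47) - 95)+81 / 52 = 8488928819 / 56490005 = 150.27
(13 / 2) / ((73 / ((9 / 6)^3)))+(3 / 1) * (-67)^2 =15729807 / 1168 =13467.30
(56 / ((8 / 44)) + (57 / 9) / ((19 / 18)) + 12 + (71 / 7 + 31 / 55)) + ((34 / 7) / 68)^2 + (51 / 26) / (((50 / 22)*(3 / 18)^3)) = 366561543 / 700700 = 523.14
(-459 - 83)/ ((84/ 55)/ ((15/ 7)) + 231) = -149050/ 63721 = -2.34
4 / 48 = 1 / 12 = 0.08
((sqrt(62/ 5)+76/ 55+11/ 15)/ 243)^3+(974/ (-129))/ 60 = -0.13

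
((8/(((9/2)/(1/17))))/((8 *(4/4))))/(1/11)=22/153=0.14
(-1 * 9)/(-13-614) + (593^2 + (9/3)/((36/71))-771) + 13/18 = 2640056131/7524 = 350884.65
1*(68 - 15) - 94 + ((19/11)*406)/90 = -16438/495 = -33.21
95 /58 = 1.64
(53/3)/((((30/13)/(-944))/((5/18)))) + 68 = -157096/81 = -1939.46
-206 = -206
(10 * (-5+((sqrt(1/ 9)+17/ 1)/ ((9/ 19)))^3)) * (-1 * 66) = -32335468.46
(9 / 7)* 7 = 9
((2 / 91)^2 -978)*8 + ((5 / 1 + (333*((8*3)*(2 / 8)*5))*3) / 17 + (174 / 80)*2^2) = -8519909691 / 1407770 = -6052.06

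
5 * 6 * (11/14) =165/7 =23.57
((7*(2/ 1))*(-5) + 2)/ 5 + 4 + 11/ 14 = -617/ 70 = -8.81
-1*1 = -1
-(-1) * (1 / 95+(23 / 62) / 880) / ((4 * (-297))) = -1261 / 136836480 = -0.00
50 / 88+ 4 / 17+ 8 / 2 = 3593 / 748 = 4.80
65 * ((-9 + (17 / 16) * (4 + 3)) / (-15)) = 325 / 48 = 6.77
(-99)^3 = -970299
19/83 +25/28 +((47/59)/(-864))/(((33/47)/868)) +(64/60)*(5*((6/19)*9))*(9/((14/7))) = 316581785539/4642473528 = 68.19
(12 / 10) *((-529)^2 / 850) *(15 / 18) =279841 / 850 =329.22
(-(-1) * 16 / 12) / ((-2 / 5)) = -10 / 3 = -3.33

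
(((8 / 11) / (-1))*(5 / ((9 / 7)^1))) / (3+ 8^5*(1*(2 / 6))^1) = -280 / 1081641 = -0.00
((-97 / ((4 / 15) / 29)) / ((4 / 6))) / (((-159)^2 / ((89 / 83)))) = -1251785 / 1865176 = -0.67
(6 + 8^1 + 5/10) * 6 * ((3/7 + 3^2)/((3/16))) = 30624/7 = 4374.86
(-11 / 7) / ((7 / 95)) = -21.33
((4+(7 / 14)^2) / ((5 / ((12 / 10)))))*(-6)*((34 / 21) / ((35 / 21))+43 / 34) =-13.69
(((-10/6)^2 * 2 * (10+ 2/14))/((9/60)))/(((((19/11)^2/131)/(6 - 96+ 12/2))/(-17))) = 76528628000/3249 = 23554517.70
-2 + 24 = 22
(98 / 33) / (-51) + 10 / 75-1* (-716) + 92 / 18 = 6068782 / 8415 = 721.19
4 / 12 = 1 / 3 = 0.33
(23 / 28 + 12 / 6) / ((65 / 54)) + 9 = 11.34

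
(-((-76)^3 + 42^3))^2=133143252544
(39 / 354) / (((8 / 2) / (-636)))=-2067 / 118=-17.52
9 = 9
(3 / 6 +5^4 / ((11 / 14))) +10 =17731 / 22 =805.95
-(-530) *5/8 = 1325/4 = 331.25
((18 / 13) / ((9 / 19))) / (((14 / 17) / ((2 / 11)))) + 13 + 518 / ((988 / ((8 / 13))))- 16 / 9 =27125953 / 2225223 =12.19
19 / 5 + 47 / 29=786 / 145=5.42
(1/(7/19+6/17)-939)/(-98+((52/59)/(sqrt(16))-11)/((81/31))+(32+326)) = -43501644/11871583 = -3.66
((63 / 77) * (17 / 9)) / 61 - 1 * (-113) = 75840 / 671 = 113.03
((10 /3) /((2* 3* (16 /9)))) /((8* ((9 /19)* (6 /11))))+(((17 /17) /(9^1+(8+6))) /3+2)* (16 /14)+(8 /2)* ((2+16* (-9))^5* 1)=-256998932110169803 /1112832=-230941356925.55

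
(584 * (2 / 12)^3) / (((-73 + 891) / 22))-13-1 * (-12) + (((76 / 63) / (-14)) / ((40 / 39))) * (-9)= -1852337 / 10822140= -0.17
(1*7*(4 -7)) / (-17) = 21 / 17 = 1.24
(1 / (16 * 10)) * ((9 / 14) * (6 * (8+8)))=27 / 70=0.39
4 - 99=-95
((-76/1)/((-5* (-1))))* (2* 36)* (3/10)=-8208/25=-328.32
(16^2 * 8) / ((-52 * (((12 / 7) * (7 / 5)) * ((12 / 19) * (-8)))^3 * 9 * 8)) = 857375 / 2794881024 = 0.00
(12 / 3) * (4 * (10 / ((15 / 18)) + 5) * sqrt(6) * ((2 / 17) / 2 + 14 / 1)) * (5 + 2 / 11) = 217968 * sqrt(6) / 11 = 48537.31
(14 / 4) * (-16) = -56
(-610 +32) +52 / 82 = -577.37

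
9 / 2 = 4.50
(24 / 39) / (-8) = -1 / 13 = -0.08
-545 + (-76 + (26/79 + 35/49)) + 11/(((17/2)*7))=-5826474/9401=-619.77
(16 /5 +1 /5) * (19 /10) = 6.46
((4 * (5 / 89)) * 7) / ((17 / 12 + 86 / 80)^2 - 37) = -2016000 / 39462511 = -0.05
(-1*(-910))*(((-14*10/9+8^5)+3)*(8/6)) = 1073068360/27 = 39743272.59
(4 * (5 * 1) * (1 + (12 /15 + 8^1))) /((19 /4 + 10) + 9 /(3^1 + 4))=5488 /449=12.22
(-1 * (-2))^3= 8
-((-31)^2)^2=-923521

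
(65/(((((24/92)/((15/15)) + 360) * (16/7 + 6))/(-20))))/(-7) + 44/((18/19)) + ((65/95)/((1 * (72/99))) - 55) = -413781833/54787032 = -7.55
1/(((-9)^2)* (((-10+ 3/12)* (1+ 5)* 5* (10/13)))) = -1/18225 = -0.00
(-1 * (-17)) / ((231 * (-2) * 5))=-17 / 2310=-0.01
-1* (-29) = 29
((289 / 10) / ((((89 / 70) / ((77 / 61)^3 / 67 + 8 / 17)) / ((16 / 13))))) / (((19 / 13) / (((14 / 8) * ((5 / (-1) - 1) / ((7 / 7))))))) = -2587422156984 / 25716266357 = -100.61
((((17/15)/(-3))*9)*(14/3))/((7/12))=-136/5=-27.20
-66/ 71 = -0.93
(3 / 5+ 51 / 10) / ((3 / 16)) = 30.40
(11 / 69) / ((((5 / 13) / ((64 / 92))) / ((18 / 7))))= 13728 / 18515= 0.74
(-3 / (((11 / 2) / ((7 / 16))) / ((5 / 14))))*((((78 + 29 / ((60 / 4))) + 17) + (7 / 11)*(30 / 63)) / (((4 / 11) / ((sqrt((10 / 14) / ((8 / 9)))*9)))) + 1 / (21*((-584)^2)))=-15471*sqrt(70) / 704 - 5 / 420180992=-183.86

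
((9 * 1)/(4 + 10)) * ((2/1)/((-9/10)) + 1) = -11/14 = -0.79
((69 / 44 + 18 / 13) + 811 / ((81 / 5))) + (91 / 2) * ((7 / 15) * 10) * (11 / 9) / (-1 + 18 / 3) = 24305357 / 231660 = 104.92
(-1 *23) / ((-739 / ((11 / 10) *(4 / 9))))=506 / 33255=0.02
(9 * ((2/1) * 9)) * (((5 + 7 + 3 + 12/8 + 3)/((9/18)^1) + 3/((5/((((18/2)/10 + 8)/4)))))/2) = 653427/200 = 3267.14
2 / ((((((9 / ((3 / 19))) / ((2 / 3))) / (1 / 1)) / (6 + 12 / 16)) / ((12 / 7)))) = 36 / 133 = 0.27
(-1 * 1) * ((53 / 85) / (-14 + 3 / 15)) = 53 / 1173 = 0.05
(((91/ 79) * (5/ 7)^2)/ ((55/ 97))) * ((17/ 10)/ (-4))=-21437/ 48664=-0.44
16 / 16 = 1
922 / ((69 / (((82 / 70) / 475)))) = 37802 / 1147125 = 0.03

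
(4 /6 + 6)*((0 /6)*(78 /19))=0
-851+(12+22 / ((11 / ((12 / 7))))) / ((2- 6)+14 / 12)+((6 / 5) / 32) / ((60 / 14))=-81532767 / 95200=-856.44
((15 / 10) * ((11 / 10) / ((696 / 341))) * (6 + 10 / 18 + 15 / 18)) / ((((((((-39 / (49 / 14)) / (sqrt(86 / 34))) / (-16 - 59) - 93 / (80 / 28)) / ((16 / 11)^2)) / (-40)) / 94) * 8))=112858054400 * sqrt(731) / 5826442322583 + 354401420156000 / 1942147440861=183.00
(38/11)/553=38/6083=0.01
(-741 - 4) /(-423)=745 /423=1.76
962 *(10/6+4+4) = 27898/3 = 9299.33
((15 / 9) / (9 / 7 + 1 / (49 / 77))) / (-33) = -7 / 396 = -0.02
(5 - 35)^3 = -27000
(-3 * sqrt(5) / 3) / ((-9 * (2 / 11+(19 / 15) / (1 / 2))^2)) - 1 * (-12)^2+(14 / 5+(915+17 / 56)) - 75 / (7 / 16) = 3025 * sqrt(5) / 200704+24107 / 40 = 602.71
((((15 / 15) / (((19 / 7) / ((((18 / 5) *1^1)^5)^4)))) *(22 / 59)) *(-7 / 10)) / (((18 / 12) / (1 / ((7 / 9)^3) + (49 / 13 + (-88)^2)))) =-646122391666446443960689905106944 / 9728527069091796875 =-66415232961546.87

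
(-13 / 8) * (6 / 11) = -39 / 44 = -0.89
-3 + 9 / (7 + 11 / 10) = -17 / 9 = -1.89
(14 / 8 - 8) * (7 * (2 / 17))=-175 / 34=-5.15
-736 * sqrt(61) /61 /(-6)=368 * sqrt(61) /183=15.71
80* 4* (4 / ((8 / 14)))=2240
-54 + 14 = -40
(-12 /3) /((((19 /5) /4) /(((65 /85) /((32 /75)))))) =-4875 /646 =-7.55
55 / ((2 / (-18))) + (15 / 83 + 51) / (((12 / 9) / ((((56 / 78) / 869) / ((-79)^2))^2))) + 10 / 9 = -1833937286263585622791 / 3713258847327849963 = -493.89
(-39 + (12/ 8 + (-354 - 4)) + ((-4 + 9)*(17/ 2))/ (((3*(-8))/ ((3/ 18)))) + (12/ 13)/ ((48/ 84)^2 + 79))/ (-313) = 5759808815/ 4555066464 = 1.26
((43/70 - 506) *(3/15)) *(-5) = 35377/70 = 505.39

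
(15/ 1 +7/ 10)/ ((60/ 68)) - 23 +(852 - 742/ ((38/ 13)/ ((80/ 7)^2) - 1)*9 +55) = 47171974961/ 6100350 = 7732.67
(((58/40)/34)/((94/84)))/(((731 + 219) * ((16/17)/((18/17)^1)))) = 5481/121448000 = 0.00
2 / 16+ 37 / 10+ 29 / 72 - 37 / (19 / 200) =-1317541 / 3420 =-385.25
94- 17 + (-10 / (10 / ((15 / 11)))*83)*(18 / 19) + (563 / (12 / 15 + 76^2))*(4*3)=-14616684 / 503063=-29.06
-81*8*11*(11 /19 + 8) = -1161864 /19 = -61150.74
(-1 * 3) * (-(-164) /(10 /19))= -4674 /5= -934.80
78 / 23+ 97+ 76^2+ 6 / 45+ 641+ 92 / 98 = 110194624 / 16905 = 6518.46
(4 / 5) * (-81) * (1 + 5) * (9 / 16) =-2187 / 10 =-218.70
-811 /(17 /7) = -5677 /17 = -333.94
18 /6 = 3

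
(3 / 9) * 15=5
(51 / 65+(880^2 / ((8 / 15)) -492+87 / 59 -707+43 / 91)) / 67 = 2995909706 / 138355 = 21653.79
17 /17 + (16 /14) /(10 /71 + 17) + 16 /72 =98821 /76671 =1.29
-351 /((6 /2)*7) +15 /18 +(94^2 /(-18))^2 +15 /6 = 136623481 /567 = 240958.52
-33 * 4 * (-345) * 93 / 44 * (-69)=-6641595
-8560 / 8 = -1070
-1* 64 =-64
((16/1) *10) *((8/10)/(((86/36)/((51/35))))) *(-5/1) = -390.38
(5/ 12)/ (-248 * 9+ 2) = -0.00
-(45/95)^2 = -81/361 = -0.22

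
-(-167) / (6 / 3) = 167 / 2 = 83.50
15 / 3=5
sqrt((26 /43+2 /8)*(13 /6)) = 7*sqrt(1118) /172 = 1.36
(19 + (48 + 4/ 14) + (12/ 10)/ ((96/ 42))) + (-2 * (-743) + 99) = 462787/ 280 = 1652.81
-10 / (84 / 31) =-155 / 42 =-3.69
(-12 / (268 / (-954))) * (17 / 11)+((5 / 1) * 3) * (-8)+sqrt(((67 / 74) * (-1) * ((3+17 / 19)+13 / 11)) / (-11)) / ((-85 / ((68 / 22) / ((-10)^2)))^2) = -53.98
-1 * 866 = -866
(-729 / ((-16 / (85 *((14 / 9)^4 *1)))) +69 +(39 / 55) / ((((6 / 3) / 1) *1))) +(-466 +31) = 22087361 / 990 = 22310.47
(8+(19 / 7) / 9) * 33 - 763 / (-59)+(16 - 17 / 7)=372265 / 1239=300.46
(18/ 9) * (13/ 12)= 13/ 6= 2.17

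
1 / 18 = 0.06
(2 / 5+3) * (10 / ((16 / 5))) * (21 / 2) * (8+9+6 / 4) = 66045 / 32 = 2063.91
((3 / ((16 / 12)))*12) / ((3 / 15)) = 135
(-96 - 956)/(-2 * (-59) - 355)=1052/237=4.44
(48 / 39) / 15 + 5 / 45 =113 / 585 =0.19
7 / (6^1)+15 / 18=2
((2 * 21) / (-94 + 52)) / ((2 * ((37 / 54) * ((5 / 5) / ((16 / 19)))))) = -432 / 703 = -0.61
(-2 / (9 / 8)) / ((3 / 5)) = -80 / 27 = -2.96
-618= -618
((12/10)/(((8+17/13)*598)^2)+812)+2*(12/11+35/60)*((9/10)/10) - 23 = 1222641861897/1549017800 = 789.30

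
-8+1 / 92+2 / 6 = -7.66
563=563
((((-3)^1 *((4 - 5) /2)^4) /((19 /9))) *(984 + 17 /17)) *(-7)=186165 /304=612.38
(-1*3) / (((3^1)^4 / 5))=-5 / 27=-0.19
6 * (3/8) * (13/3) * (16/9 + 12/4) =559/12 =46.58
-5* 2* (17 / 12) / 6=-85 / 36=-2.36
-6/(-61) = 6/61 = 0.10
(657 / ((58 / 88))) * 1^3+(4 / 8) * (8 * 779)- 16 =118808 / 29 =4096.83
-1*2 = -2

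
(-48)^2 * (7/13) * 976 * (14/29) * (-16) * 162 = -571206795264/377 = -1515137387.97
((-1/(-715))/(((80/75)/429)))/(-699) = -3/3728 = -0.00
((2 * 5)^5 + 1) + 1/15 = 1500016/15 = 100001.07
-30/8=-15/4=-3.75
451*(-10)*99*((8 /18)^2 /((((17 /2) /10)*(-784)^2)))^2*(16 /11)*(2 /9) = -225500 /10930806355329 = -0.00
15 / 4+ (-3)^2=51 / 4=12.75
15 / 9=5 / 3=1.67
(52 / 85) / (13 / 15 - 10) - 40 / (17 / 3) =-16596 / 2329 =-7.13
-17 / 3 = -5.67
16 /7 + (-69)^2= 33343 /7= 4763.29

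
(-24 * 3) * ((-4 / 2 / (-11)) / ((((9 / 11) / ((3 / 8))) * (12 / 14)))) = -7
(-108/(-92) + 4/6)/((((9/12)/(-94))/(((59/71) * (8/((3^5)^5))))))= -22538944/12452600692983771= -0.00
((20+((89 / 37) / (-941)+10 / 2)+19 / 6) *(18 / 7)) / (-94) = -17650617 / 22909586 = -0.77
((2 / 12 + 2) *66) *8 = 1144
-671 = -671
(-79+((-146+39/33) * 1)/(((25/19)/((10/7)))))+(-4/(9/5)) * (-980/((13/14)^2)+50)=425205857/195195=2178.36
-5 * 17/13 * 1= -85/13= -6.54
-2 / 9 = -0.22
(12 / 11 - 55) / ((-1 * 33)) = 593 / 363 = 1.63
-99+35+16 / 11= -688 / 11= -62.55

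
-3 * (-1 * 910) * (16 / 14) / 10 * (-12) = -3744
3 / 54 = 1 / 18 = 0.06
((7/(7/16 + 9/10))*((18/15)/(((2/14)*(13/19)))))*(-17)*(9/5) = -1966.14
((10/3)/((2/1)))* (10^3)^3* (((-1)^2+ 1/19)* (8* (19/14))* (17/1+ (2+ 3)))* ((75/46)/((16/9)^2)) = 216178183229.81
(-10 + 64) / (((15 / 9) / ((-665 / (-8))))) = 10773 / 4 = 2693.25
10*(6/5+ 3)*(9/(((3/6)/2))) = 1512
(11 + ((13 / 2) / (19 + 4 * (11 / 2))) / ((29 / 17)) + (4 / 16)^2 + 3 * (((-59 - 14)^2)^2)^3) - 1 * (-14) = 1307065686109292045184405069 / 19024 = 68706144139470776134588.16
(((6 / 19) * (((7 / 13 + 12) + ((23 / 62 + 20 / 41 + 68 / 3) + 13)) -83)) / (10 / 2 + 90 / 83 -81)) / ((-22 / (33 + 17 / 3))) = -8098007299 / 32208994389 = -0.25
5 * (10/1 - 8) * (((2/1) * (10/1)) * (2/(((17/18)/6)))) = 2541.18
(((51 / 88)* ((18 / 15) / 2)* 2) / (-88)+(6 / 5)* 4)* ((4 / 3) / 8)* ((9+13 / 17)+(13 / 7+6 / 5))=9437073 / 921536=10.24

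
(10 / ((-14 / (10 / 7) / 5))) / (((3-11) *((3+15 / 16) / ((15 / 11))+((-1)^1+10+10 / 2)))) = 2500 / 66199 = 0.04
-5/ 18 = -0.28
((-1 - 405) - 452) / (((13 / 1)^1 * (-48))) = 11 / 8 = 1.38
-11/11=-1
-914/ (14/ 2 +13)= -457/ 10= -45.70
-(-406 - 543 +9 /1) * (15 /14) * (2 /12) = 1175 /7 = 167.86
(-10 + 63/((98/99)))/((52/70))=72.21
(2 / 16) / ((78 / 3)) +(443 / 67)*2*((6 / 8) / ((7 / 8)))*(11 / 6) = 2027637 / 97552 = 20.79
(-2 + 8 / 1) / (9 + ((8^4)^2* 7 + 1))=3 / 58720261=0.00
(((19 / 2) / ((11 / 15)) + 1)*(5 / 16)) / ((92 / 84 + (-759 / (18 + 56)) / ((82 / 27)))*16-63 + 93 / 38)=-185821881 / 4136101552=-0.04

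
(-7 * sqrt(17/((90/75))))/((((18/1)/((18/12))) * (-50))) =7 * sqrt(510)/3600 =0.04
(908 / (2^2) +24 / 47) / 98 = 10693 / 4606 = 2.32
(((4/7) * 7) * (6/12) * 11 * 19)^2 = 174724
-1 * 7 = -7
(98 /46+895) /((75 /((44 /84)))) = 75658 /12075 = 6.27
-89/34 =-2.62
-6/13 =-0.46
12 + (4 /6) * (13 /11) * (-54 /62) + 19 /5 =25769 /1705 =15.11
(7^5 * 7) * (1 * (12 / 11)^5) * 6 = 175649015808 / 161051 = 1090642.19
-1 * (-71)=71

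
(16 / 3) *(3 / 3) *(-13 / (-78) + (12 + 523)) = 25688 / 9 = 2854.22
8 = 8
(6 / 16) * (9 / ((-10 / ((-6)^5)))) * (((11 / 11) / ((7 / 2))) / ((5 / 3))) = 78732 / 175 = 449.90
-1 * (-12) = 12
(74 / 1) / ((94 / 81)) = 2997 / 47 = 63.77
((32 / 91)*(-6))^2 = 36864 / 8281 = 4.45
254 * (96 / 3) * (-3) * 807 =-19677888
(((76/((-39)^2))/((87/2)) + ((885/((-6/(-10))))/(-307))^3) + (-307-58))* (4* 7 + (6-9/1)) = -45553852049426350/3828808038861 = -11897.66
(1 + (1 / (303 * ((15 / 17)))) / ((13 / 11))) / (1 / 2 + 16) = 118544 / 1949805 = 0.06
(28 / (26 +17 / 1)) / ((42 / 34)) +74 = 9614 / 129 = 74.53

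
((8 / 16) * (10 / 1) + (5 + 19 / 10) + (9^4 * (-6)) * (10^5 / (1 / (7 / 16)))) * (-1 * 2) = 17222624881 / 5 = 3444524976.20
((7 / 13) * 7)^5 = 282475249 / 371293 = 760.79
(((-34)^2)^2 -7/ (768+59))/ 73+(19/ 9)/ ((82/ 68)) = 407839299851/ 22276899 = 18307.72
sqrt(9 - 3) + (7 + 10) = sqrt(6) + 17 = 19.45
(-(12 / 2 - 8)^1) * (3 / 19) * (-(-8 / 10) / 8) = 3 / 95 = 0.03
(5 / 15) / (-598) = -1 / 1794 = -0.00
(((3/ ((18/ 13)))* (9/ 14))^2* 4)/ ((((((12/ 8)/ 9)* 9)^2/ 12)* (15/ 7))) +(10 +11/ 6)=6541/ 210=31.15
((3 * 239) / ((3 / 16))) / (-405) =-9.44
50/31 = 1.61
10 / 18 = 5 / 9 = 0.56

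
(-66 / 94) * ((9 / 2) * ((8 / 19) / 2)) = -594 / 893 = -0.67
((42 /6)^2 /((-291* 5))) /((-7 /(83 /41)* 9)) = 581 /536895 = 0.00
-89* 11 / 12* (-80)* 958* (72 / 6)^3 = 10804400640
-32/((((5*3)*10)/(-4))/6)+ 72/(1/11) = 19928/25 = 797.12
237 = 237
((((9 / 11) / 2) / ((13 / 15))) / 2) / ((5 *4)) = 27 / 2288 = 0.01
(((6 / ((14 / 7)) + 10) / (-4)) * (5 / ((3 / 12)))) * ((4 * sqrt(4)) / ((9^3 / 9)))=-520 / 81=-6.42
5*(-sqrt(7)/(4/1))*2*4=-10*sqrt(7)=-26.46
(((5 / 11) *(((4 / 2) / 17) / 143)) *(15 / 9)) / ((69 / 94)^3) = 41529200 / 26353977507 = 0.00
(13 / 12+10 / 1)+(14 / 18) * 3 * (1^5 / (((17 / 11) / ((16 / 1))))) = 7189 / 204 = 35.24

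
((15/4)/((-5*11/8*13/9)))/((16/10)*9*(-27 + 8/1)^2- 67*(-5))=-270/3956381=-0.00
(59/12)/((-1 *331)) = -59/3972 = -0.01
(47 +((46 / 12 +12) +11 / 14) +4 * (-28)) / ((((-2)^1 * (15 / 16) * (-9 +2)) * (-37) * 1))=8128 / 81585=0.10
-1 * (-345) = 345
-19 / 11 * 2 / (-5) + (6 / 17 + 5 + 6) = 11261 / 935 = 12.04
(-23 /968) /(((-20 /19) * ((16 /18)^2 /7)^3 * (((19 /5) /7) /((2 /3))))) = 9782588781 /507510784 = 19.28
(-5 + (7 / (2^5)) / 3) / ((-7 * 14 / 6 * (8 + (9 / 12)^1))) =473 / 13720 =0.03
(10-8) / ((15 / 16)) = 32 / 15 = 2.13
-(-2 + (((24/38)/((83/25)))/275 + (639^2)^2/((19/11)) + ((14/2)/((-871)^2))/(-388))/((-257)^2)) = -492872215574605482583023/337255204779474124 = -1461422.12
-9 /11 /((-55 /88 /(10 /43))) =144 /473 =0.30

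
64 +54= 118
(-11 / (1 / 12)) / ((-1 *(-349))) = -132 / 349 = -0.38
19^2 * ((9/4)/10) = 81.22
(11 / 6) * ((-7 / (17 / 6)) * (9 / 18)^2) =-77 / 68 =-1.13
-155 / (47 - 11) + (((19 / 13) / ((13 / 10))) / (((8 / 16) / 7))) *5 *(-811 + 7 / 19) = -388156595 / 6084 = -63799.57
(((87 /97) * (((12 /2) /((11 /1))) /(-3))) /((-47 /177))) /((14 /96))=1478304 /351043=4.21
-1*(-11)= 11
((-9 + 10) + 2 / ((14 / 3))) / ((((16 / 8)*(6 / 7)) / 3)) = 5 / 2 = 2.50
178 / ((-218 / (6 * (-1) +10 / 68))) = 17711 / 3706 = 4.78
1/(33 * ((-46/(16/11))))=-8/8349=-0.00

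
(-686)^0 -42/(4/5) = -103/2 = -51.50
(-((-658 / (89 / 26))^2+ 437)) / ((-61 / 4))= 1184580564 / 483181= 2451.63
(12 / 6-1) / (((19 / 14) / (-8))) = -112 / 19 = -5.89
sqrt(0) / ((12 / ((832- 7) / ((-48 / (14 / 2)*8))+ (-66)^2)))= 0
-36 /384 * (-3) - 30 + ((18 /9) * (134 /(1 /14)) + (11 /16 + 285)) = 128255 /32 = 4007.97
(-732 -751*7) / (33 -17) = -5989 / 16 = -374.31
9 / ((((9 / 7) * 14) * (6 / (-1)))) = -1 / 12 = -0.08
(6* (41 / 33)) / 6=41 / 33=1.24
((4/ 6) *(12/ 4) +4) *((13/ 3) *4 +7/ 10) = 541/ 5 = 108.20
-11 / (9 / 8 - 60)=88 / 471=0.19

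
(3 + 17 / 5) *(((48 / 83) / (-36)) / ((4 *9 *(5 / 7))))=-224 / 56025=-0.00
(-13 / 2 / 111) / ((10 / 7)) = -91 / 2220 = -0.04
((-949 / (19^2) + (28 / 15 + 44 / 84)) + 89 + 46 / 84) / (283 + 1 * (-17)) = 6770537 / 20165460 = 0.34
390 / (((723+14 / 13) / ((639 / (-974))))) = -1619865 / 4584131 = -0.35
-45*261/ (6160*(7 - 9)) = 2349/ 2464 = 0.95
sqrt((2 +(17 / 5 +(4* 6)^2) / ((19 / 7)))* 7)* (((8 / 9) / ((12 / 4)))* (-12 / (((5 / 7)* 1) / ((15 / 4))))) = -56* sqrt(13611885) / 285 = -724.94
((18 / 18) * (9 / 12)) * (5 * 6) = 45 / 2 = 22.50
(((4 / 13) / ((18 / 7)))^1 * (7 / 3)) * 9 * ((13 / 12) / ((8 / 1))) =49 / 144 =0.34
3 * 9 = 27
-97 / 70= -1.39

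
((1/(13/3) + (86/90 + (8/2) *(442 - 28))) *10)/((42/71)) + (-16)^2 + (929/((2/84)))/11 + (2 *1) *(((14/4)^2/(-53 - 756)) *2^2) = 31817.31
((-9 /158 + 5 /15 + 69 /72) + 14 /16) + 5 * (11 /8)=17035 /1896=8.98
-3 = -3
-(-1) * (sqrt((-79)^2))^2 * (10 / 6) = 10401.67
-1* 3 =-3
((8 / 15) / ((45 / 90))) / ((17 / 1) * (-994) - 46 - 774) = -8 / 132885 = -0.00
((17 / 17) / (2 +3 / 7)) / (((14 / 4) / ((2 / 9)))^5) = 1024 / 2410203033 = 0.00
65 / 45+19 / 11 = 3.17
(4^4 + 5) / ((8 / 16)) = 522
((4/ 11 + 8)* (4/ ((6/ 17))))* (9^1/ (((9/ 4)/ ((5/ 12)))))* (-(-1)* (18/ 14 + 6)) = 265880/ 231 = 1151.00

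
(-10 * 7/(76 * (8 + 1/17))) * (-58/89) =17255/231667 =0.07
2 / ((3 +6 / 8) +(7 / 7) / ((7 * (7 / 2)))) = 392 / 743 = 0.53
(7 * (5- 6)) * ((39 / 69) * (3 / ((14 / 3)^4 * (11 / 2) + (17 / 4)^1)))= -88452 / 19470167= -0.00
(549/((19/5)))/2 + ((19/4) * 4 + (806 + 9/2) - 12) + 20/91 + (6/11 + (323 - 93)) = 21310829/19019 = 1120.50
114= 114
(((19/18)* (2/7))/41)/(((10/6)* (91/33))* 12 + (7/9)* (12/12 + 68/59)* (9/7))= 12331/96062631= 0.00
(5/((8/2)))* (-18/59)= -45/118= -0.38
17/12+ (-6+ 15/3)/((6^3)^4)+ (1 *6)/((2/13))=87978286079/2176782336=40.42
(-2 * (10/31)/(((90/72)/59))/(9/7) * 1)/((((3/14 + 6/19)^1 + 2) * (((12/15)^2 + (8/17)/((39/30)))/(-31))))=303482725/1047861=289.62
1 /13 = 0.08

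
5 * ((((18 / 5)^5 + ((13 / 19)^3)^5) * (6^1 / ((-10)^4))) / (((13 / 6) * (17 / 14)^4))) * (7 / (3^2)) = 1928497822748017323767186803196 / 6438772593206347411523487109375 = 0.30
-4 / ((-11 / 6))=24 / 11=2.18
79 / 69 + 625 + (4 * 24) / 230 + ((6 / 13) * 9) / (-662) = 930144377 / 1484535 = 626.56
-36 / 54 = -2 / 3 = -0.67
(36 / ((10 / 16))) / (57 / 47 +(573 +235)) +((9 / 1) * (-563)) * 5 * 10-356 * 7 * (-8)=-44387159774 / 190165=-233413.93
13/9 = 1.44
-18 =-18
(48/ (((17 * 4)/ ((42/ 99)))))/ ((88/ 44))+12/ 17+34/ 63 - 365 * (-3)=12916633/ 11781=1096.40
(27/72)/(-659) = -3/5272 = -0.00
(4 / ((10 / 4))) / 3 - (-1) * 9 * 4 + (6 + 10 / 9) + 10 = 2414 / 45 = 53.64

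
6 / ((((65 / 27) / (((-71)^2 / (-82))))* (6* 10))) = -136107 / 53300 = -2.55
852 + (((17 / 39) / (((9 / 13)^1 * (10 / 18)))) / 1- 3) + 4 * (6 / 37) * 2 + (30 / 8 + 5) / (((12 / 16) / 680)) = 4875544 / 555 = 8784.76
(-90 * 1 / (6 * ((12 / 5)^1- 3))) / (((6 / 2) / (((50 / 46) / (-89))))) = -625 / 6141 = -0.10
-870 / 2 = -435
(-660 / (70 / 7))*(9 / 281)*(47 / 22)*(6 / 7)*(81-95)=15228 / 281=54.19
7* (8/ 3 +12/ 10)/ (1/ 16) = 6496/ 15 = 433.07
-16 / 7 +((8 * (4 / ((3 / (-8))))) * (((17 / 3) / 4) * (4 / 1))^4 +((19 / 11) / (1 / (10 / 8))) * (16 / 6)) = -1646300990 / 18711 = -87985.73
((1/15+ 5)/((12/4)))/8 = 19/90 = 0.21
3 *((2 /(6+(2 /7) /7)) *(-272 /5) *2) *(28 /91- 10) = 2518992 /2405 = 1047.40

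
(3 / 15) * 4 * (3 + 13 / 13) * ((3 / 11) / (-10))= -24 / 275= -0.09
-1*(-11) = 11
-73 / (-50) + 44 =2273 / 50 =45.46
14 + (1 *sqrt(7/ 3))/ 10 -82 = -68 + sqrt(21)/ 30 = -67.85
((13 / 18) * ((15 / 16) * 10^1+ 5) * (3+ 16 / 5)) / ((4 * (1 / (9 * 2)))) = 9269 / 32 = 289.66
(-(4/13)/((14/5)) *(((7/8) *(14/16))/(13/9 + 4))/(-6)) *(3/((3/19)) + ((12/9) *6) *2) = 75/832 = 0.09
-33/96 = -0.34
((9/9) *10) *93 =930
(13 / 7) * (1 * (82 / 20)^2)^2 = 36734893 / 70000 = 524.78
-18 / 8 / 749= -9 / 2996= -0.00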